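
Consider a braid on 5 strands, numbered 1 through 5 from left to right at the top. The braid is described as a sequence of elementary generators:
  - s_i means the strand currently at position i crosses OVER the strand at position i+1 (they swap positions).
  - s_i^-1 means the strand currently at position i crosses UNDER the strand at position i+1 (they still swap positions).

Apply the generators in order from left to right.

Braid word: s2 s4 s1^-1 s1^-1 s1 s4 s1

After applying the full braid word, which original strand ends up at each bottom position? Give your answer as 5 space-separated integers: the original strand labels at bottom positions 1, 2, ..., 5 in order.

Answer: 1 3 2 4 5

Derivation:
Gen 1 (s2): strand 2 crosses over strand 3. Perm now: [1 3 2 4 5]
Gen 2 (s4): strand 4 crosses over strand 5. Perm now: [1 3 2 5 4]
Gen 3 (s1^-1): strand 1 crosses under strand 3. Perm now: [3 1 2 5 4]
Gen 4 (s1^-1): strand 3 crosses under strand 1. Perm now: [1 3 2 5 4]
Gen 5 (s1): strand 1 crosses over strand 3. Perm now: [3 1 2 5 4]
Gen 6 (s4): strand 5 crosses over strand 4. Perm now: [3 1 2 4 5]
Gen 7 (s1): strand 3 crosses over strand 1. Perm now: [1 3 2 4 5]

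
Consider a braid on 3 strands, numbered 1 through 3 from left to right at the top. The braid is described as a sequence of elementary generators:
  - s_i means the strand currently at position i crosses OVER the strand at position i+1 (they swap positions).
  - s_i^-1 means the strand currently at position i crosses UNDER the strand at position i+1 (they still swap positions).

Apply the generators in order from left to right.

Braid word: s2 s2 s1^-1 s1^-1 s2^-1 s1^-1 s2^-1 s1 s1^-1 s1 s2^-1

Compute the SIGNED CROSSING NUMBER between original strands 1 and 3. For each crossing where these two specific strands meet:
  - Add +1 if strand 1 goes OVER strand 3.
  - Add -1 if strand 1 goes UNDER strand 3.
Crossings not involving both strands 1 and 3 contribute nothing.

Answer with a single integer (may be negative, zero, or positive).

Answer: 0

Derivation:
Gen 1: crossing 2x3. Both 1&3? no. Sum: 0
Gen 2: crossing 3x2. Both 1&3? no. Sum: 0
Gen 3: crossing 1x2. Both 1&3? no. Sum: 0
Gen 4: crossing 2x1. Both 1&3? no. Sum: 0
Gen 5: crossing 2x3. Both 1&3? no. Sum: 0
Gen 6: 1 under 3. Both 1&3? yes. Contrib: -1. Sum: -1
Gen 7: crossing 1x2. Both 1&3? no. Sum: -1
Gen 8: crossing 3x2. Both 1&3? no. Sum: -1
Gen 9: crossing 2x3. Both 1&3? no. Sum: -1
Gen 10: crossing 3x2. Both 1&3? no. Sum: -1
Gen 11: 3 under 1. Both 1&3? yes. Contrib: +1. Sum: 0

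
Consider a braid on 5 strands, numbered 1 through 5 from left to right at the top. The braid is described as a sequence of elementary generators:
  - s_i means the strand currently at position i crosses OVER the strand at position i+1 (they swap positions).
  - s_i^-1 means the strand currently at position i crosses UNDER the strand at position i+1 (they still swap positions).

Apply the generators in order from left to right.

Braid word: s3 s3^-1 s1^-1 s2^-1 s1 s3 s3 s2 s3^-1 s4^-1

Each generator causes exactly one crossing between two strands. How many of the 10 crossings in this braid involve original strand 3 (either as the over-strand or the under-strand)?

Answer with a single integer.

Gen 1: crossing 3x4. Involves strand 3? yes. Count so far: 1
Gen 2: crossing 4x3. Involves strand 3? yes. Count so far: 2
Gen 3: crossing 1x2. Involves strand 3? no. Count so far: 2
Gen 4: crossing 1x3. Involves strand 3? yes. Count so far: 3
Gen 5: crossing 2x3. Involves strand 3? yes. Count so far: 4
Gen 6: crossing 1x4. Involves strand 3? no. Count so far: 4
Gen 7: crossing 4x1. Involves strand 3? no. Count so far: 4
Gen 8: crossing 2x1. Involves strand 3? no. Count so far: 4
Gen 9: crossing 2x4. Involves strand 3? no. Count so far: 4
Gen 10: crossing 2x5. Involves strand 3? no. Count so far: 4

Answer: 4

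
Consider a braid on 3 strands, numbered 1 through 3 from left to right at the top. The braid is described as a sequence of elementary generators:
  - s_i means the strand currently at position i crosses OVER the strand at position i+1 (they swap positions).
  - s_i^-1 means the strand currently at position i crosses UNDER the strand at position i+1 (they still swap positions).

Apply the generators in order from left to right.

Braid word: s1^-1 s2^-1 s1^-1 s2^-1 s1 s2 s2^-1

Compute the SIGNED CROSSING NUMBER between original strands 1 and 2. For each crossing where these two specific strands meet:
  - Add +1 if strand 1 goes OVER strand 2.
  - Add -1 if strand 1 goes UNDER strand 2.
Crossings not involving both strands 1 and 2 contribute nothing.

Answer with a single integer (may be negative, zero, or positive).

Answer: 0

Derivation:
Gen 1: 1 under 2. Both 1&2? yes. Contrib: -1. Sum: -1
Gen 2: crossing 1x3. Both 1&2? no. Sum: -1
Gen 3: crossing 2x3. Both 1&2? no. Sum: -1
Gen 4: 2 under 1. Both 1&2? yes. Contrib: +1. Sum: 0
Gen 5: crossing 3x1. Both 1&2? no. Sum: 0
Gen 6: crossing 3x2. Both 1&2? no. Sum: 0
Gen 7: crossing 2x3. Both 1&2? no. Sum: 0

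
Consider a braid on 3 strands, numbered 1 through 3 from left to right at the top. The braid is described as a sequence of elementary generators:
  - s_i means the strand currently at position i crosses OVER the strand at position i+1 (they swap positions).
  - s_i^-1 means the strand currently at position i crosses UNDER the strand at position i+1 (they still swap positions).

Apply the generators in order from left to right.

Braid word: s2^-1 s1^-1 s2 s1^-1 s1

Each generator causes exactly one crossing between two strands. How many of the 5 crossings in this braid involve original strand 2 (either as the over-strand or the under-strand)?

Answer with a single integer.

Gen 1: crossing 2x3. Involves strand 2? yes. Count so far: 1
Gen 2: crossing 1x3. Involves strand 2? no. Count so far: 1
Gen 3: crossing 1x2. Involves strand 2? yes. Count so far: 2
Gen 4: crossing 3x2. Involves strand 2? yes. Count so far: 3
Gen 5: crossing 2x3. Involves strand 2? yes. Count so far: 4

Answer: 4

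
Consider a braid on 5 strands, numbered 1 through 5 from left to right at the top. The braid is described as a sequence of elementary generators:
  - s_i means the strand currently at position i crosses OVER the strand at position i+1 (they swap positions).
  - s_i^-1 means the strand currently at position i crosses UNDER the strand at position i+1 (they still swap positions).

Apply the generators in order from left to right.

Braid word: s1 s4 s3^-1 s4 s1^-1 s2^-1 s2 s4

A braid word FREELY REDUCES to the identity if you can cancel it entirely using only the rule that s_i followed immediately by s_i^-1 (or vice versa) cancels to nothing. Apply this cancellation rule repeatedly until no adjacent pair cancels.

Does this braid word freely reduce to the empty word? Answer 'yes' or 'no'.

Answer: no

Derivation:
Gen 1 (s1): push. Stack: [s1]
Gen 2 (s4): push. Stack: [s1 s4]
Gen 3 (s3^-1): push. Stack: [s1 s4 s3^-1]
Gen 4 (s4): push. Stack: [s1 s4 s3^-1 s4]
Gen 5 (s1^-1): push. Stack: [s1 s4 s3^-1 s4 s1^-1]
Gen 6 (s2^-1): push. Stack: [s1 s4 s3^-1 s4 s1^-1 s2^-1]
Gen 7 (s2): cancels prior s2^-1. Stack: [s1 s4 s3^-1 s4 s1^-1]
Gen 8 (s4): push. Stack: [s1 s4 s3^-1 s4 s1^-1 s4]
Reduced word: s1 s4 s3^-1 s4 s1^-1 s4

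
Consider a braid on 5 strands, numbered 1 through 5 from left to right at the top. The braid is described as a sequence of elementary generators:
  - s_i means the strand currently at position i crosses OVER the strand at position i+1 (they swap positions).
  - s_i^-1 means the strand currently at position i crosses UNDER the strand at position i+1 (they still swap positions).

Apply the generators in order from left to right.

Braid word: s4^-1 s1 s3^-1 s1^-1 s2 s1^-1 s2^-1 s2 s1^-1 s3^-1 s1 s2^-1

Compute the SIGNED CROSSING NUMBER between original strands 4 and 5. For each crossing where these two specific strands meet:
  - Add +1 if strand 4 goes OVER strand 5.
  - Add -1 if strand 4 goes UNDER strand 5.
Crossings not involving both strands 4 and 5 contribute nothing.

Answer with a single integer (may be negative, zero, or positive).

Gen 1: 4 under 5. Both 4&5? yes. Contrib: -1. Sum: -1
Gen 2: crossing 1x2. Both 4&5? no. Sum: -1
Gen 3: crossing 3x5. Both 4&5? no. Sum: -1
Gen 4: crossing 2x1. Both 4&5? no. Sum: -1
Gen 5: crossing 2x5. Both 4&5? no. Sum: -1
Gen 6: crossing 1x5. Both 4&5? no. Sum: -1
Gen 7: crossing 1x2. Both 4&5? no. Sum: -1
Gen 8: crossing 2x1. Both 4&5? no. Sum: -1
Gen 9: crossing 5x1. Both 4&5? no. Sum: -1
Gen 10: crossing 2x3. Both 4&5? no. Sum: -1
Gen 11: crossing 1x5. Both 4&5? no. Sum: -1
Gen 12: crossing 1x3. Both 4&5? no. Sum: -1

Answer: -1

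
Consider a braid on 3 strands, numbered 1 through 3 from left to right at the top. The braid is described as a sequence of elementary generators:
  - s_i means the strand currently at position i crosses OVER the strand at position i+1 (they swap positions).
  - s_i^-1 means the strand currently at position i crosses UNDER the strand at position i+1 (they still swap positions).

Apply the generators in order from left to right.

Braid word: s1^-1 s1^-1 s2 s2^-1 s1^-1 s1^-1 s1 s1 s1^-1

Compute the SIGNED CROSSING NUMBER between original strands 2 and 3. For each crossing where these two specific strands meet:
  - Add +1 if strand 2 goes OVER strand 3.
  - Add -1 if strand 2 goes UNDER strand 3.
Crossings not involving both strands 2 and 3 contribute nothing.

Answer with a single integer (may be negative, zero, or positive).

Answer: 2

Derivation:
Gen 1: crossing 1x2. Both 2&3? no. Sum: 0
Gen 2: crossing 2x1. Both 2&3? no. Sum: 0
Gen 3: 2 over 3. Both 2&3? yes. Contrib: +1. Sum: 1
Gen 4: 3 under 2. Both 2&3? yes. Contrib: +1. Sum: 2
Gen 5: crossing 1x2. Both 2&3? no. Sum: 2
Gen 6: crossing 2x1. Both 2&3? no. Sum: 2
Gen 7: crossing 1x2. Both 2&3? no. Sum: 2
Gen 8: crossing 2x1. Both 2&3? no. Sum: 2
Gen 9: crossing 1x2. Both 2&3? no. Sum: 2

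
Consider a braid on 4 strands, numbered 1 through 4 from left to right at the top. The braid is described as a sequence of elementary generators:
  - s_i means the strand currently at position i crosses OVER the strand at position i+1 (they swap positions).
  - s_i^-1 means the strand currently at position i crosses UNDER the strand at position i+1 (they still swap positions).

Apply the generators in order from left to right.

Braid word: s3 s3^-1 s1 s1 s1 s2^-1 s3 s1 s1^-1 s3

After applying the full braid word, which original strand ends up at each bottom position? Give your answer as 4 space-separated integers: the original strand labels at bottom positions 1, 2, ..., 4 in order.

Answer: 2 3 1 4

Derivation:
Gen 1 (s3): strand 3 crosses over strand 4. Perm now: [1 2 4 3]
Gen 2 (s3^-1): strand 4 crosses under strand 3. Perm now: [1 2 3 4]
Gen 3 (s1): strand 1 crosses over strand 2. Perm now: [2 1 3 4]
Gen 4 (s1): strand 2 crosses over strand 1. Perm now: [1 2 3 4]
Gen 5 (s1): strand 1 crosses over strand 2. Perm now: [2 1 3 4]
Gen 6 (s2^-1): strand 1 crosses under strand 3. Perm now: [2 3 1 4]
Gen 7 (s3): strand 1 crosses over strand 4. Perm now: [2 3 4 1]
Gen 8 (s1): strand 2 crosses over strand 3. Perm now: [3 2 4 1]
Gen 9 (s1^-1): strand 3 crosses under strand 2. Perm now: [2 3 4 1]
Gen 10 (s3): strand 4 crosses over strand 1. Perm now: [2 3 1 4]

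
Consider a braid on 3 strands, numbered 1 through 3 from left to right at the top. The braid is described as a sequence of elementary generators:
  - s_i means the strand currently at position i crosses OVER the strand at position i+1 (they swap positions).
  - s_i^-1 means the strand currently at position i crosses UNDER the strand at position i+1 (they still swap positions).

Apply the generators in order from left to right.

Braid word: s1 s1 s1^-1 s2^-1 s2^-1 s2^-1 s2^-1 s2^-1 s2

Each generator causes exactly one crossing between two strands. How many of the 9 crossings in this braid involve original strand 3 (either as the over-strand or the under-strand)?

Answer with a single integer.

Gen 1: crossing 1x2. Involves strand 3? no. Count so far: 0
Gen 2: crossing 2x1. Involves strand 3? no. Count so far: 0
Gen 3: crossing 1x2. Involves strand 3? no. Count so far: 0
Gen 4: crossing 1x3. Involves strand 3? yes. Count so far: 1
Gen 5: crossing 3x1. Involves strand 3? yes. Count so far: 2
Gen 6: crossing 1x3. Involves strand 3? yes. Count so far: 3
Gen 7: crossing 3x1. Involves strand 3? yes. Count so far: 4
Gen 8: crossing 1x3. Involves strand 3? yes. Count so far: 5
Gen 9: crossing 3x1. Involves strand 3? yes. Count so far: 6

Answer: 6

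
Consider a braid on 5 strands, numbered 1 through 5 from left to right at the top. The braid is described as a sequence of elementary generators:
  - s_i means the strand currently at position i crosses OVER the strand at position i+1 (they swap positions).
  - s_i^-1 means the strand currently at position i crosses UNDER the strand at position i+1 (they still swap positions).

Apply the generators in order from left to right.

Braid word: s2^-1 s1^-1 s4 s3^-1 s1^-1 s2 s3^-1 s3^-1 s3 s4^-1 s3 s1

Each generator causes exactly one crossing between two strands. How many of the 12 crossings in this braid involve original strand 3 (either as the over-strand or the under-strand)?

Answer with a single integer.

Gen 1: crossing 2x3. Involves strand 3? yes. Count so far: 1
Gen 2: crossing 1x3. Involves strand 3? yes. Count so far: 2
Gen 3: crossing 4x5. Involves strand 3? no. Count so far: 2
Gen 4: crossing 2x5. Involves strand 3? no. Count so far: 2
Gen 5: crossing 3x1. Involves strand 3? yes. Count so far: 3
Gen 6: crossing 3x5. Involves strand 3? yes. Count so far: 4
Gen 7: crossing 3x2. Involves strand 3? yes. Count so far: 5
Gen 8: crossing 2x3. Involves strand 3? yes. Count so far: 6
Gen 9: crossing 3x2. Involves strand 3? yes. Count so far: 7
Gen 10: crossing 3x4. Involves strand 3? yes. Count so far: 8
Gen 11: crossing 2x4. Involves strand 3? no. Count so far: 8
Gen 12: crossing 1x5. Involves strand 3? no. Count so far: 8

Answer: 8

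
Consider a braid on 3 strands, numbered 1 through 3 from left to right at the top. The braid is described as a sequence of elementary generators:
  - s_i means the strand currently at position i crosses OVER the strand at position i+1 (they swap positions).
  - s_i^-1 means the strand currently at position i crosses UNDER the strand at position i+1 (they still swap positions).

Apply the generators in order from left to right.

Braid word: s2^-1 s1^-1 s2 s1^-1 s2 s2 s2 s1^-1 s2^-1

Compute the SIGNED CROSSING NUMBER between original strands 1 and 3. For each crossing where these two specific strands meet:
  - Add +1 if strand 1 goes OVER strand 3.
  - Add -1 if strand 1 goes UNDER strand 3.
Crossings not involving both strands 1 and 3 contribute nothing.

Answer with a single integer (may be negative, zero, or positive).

Gen 1: crossing 2x3. Both 1&3? no. Sum: 0
Gen 2: 1 under 3. Both 1&3? yes. Contrib: -1. Sum: -1
Gen 3: crossing 1x2. Both 1&3? no. Sum: -1
Gen 4: crossing 3x2. Both 1&3? no. Sum: -1
Gen 5: 3 over 1. Both 1&3? yes. Contrib: -1. Sum: -2
Gen 6: 1 over 3. Both 1&3? yes. Contrib: +1. Sum: -1
Gen 7: 3 over 1. Both 1&3? yes. Contrib: -1. Sum: -2
Gen 8: crossing 2x1. Both 1&3? no. Sum: -2
Gen 9: crossing 2x3. Both 1&3? no. Sum: -2

Answer: -2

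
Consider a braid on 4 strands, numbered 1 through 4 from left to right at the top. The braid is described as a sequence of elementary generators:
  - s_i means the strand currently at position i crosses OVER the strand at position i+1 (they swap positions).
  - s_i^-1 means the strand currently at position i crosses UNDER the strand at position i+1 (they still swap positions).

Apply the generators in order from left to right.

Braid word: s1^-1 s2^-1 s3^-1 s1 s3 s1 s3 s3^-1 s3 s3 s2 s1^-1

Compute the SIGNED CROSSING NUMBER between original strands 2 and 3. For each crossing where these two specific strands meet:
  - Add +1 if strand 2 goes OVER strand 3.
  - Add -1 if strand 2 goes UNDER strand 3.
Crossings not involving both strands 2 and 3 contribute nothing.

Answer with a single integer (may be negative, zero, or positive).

Gen 1: crossing 1x2. Both 2&3? no. Sum: 0
Gen 2: crossing 1x3. Both 2&3? no. Sum: 0
Gen 3: crossing 1x4. Both 2&3? no. Sum: 0
Gen 4: 2 over 3. Both 2&3? yes. Contrib: +1. Sum: 1
Gen 5: crossing 4x1. Both 2&3? no. Sum: 1
Gen 6: 3 over 2. Both 2&3? yes. Contrib: -1. Sum: 0
Gen 7: crossing 1x4. Both 2&3? no. Sum: 0
Gen 8: crossing 4x1. Both 2&3? no. Sum: 0
Gen 9: crossing 1x4. Both 2&3? no. Sum: 0
Gen 10: crossing 4x1. Both 2&3? no. Sum: 0
Gen 11: crossing 3x1. Both 2&3? no. Sum: 0
Gen 12: crossing 2x1. Both 2&3? no. Sum: 0

Answer: 0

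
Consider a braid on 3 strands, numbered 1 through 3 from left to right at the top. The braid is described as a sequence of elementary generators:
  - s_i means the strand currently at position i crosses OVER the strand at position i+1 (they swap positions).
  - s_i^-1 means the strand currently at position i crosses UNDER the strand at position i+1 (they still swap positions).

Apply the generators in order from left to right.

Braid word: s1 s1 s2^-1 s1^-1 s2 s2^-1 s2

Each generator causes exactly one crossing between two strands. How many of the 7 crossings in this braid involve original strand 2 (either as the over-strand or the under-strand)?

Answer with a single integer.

Gen 1: crossing 1x2. Involves strand 2? yes. Count so far: 1
Gen 2: crossing 2x1. Involves strand 2? yes. Count so far: 2
Gen 3: crossing 2x3. Involves strand 2? yes. Count so far: 3
Gen 4: crossing 1x3. Involves strand 2? no. Count so far: 3
Gen 5: crossing 1x2. Involves strand 2? yes. Count so far: 4
Gen 6: crossing 2x1. Involves strand 2? yes. Count so far: 5
Gen 7: crossing 1x2. Involves strand 2? yes. Count so far: 6

Answer: 6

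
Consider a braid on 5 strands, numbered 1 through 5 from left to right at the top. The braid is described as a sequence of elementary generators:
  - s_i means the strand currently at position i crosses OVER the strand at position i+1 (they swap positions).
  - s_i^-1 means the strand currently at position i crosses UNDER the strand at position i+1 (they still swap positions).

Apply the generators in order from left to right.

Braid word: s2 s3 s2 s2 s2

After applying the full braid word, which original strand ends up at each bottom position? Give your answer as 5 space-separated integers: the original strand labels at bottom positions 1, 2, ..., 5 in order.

Gen 1 (s2): strand 2 crosses over strand 3. Perm now: [1 3 2 4 5]
Gen 2 (s3): strand 2 crosses over strand 4. Perm now: [1 3 4 2 5]
Gen 3 (s2): strand 3 crosses over strand 4. Perm now: [1 4 3 2 5]
Gen 4 (s2): strand 4 crosses over strand 3. Perm now: [1 3 4 2 5]
Gen 5 (s2): strand 3 crosses over strand 4. Perm now: [1 4 3 2 5]

Answer: 1 4 3 2 5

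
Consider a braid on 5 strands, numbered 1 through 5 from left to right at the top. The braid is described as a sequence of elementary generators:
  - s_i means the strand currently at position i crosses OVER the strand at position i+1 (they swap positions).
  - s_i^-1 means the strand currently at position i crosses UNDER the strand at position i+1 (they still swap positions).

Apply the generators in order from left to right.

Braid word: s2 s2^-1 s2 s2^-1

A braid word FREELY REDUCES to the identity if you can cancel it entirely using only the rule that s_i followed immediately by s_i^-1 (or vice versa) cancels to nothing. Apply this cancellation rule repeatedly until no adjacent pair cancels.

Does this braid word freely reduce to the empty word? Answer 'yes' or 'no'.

Gen 1 (s2): push. Stack: [s2]
Gen 2 (s2^-1): cancels prior s2. Stack: []
Gen 3 (s2): push. Stack: [s2]
Gen 4 (s2^-1): cancels prior s2. Stack: []
Reduced word: (empty)

Answer: yes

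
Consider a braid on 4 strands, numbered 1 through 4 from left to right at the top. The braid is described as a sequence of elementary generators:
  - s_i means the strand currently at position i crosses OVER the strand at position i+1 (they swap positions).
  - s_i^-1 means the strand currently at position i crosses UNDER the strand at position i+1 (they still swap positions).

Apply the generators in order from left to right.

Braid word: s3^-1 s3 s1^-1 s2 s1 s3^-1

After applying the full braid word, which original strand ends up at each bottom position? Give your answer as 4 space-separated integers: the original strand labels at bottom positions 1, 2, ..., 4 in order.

Gen 1 (s3^-1): strand 3 crosses under strand 4. Perm now: [1 2 4 3]
Gen 2 (s3): strand 4 crosses over strand 3. Perm now: [1 2 3 4]
Gen 3 (s1^-1): strand 1 crosses under strand 2. Perm now: [2 1 3 4]
Gen 4 (s2): strand 1 crosses over strand 3. Perm now: [2 3 1 4]
Gen 5 (s1): strand 2 crosses over strand 3. Perm now: [3 2 1 4]
Gen 6 (s3^-1): strand 1 crosses under strand 4. Perm now: [3 2 4 1]

Answer: 3 2 4 1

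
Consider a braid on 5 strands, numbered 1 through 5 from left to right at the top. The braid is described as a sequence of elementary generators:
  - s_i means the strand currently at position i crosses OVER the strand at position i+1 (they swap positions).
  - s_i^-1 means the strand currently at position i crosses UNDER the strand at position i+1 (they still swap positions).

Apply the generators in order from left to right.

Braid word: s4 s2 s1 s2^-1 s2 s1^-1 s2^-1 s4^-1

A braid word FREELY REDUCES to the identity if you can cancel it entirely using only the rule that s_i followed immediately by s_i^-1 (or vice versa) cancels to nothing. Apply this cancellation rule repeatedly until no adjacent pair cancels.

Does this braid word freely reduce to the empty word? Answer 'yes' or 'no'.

Gen 1 (s4): push. Stack: [s4]
Gen 2 (s2): push. Stack: [s4 s2]
Gen 3 (s1): push. Stack: [s4 s2 s1]
Gen 4 (s2^-1): push. Stack: [s4 s2 s1 s2^-1]
Gen 5 (s2): cancels prior s2^-1. Stack: [s4 s2 s1]
Gen 6 (s1^-1): cancels prior s1. Stack: [s4 s2]
Gen 7 (s2^-1): cancels prior s2. Stack: [s4]
Gen 8 (s4^-1): cancels prior s4. Stack: []
Reduced word: (empty)

Answer: yes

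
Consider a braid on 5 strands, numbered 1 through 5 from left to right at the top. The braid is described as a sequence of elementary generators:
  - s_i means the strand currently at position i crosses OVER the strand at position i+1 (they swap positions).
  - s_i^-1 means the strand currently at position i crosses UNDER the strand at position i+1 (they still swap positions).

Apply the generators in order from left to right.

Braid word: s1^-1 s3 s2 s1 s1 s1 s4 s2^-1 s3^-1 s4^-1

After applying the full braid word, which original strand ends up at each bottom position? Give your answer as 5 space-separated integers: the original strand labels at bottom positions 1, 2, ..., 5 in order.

Answer: 4 1 5 3 2

Derivation:
Gen 1 (s1^-1): strand 1 crosses under strand 2. Perm now: [2 1 3 4 5]
Gen 2 (s3): strand 3 crosses over strand 4. Perm now: [2 1 4 3 5]
Gen 3 (s2): strand 1 crosses over strand 4. Perm now: [2 4 1 3 5]
Gen 4 (s1): strand 2 crosses over strand 4. Perm now: [4 2 1 3 5]
Gen 5 (s1): strand 4 crosses over strand 2. Perm now: [2 4 1 3 5]
Gen 6 (s1): strand 2 crosses over strand 4. Perm now: [4 2 1 3 5]
Gen 7 (s4): strand 3 crosses over strand 5. Perm now: [4 2 1 5 3]
Gen 8 (s2^-1): strand 2 crosses under strand 1. Perm now: [4 1 2 5 3]
Gen 9 (s3^-1): strand 2 crosses under strand 5. Perm now: [4 1 5 2 3]
Gen 10 (s4^-1): strand 2 crosses under strand 3. Perm now: [4 1 5 3 2]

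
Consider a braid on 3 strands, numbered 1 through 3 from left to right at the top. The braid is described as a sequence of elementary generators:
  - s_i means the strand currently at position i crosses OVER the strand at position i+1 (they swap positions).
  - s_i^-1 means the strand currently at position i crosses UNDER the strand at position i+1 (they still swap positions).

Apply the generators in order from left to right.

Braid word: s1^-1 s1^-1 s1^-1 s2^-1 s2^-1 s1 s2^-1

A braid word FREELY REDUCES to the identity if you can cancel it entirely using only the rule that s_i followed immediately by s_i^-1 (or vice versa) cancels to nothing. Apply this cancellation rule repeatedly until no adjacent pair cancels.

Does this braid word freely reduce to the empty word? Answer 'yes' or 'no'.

Answer: no

Derivation:
Gen 1 (s1^-1): push. Stack: [s1^-1]
Gen 2 (s1^-1): push. Stack: [s1^-1 s1^-1]
Gen 3 (s1^-1): push. Stack: [s1^-1 s1^-1 s1^-1]
Gen 4 (s2^-1): push. Stack: [s1^-1 s1^-1 s1^-1 s2^-1]
Gen 5 (s2^-1): push. Stack: [s1^-1 s1^-1 s1^-1 s2^-1 s2^-1]
Gen 6 (s1): push. Stack: [s1^-1 s1^-1 s1^-1 s2^-1 s2^-1 s1]
Gen 7 (s2^-1): push. Stack: [s1^-1 s1^-1 s1^-1 s2^-1 s2^-1 s1 s2^-1]
Reduced word: s1^-1 s1^-1 s1^-1 s2^-1 s2^-1 s1 s2^-1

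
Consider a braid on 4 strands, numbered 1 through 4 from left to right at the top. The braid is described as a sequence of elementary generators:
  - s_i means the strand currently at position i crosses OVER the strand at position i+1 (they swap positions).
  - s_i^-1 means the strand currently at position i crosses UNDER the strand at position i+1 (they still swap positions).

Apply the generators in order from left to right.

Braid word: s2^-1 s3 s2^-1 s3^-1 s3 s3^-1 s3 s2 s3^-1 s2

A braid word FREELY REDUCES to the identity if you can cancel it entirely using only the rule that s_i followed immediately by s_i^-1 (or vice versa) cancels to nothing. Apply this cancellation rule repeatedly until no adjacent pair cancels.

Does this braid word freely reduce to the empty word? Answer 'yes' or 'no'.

Answer: yes

Derivation:
Gen 1 (s2^-1): push. Stack: [s2^-1]
Gen 2 (s3): push. Stack: [s2^-1 s3]
Gen 3 (s2^-1): push. Stack: [s2^-1 s3 s2^-1]
Gen 4 (s3^-1): push. Stack: [s2^-1 s3 s2^-1 s3^-1]
Gen 5 (s3): cancels prior s3^-1. Stack: [s2^-1 s3 s2^-1]
Gen 6 (s3^-1): push. Stack: [s2^-1 s3 s2^-1 s3^-1]
Gen 7 (s3): cancels prior s3^-1. Stack: [s2^-1 s3 s2^-1]
Gen 8 (s2): cancels prior s2^-1. Stack: [s2^-1 s3]
Gen 9 (s3^-1): cancels prior s3. Stack: [s2^-1]
Gen 10 (s2): cancels prior s2^-1. Stack: []
Reduced word: (empty)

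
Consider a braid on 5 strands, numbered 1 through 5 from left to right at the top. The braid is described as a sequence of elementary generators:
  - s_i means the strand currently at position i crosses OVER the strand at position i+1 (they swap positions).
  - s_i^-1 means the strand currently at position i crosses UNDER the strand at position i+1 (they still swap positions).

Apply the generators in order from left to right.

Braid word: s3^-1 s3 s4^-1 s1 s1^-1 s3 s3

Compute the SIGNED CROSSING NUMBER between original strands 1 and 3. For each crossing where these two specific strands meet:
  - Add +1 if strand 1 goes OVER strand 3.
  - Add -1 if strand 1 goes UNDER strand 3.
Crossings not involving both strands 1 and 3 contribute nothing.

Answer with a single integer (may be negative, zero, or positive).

Gen 1: crossing 3x4. Both 1&3? no. Sum: 0
Gen 2: crossing 4x3. Both 1&3? no. Sum: 0
Gen 3: crossing 4x5. Both 1&3? no. Sum: 0
Gen 4: crossing 1x2. Both 1&3? no. Sum: 0
Gen 5: crossing 2x1. Both 1&3? no. Sum: 0
Gen 6: crossing 3x5. Both 1&3? no. Sum: 0
Gen 7: crossing 5x3. Both 1&3? no. Sum: 0

Answer: 0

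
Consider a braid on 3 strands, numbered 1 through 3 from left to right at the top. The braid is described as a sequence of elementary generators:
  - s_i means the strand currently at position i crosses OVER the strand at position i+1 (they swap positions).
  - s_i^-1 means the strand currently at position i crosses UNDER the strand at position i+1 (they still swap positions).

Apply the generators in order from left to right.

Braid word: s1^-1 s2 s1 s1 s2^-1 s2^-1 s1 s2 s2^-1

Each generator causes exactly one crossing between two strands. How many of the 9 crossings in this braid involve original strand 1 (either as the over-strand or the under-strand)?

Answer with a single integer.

Answer: 6

Derivation:
Gen 1: crossing 1x2. Involves strand 1? yes. Count so far: 1
Gen 2: crossing 1x3. Involves strand 1? yes. Count so far: 2
Gen 3: crossing 2x3. Involves strand 1? no. Count so far: 2
Gen 4: crossing 3x2. Involves strand 1? no. Count so far: 2
Gen 5: crossing 3x1. Involves strand 1? yes. Count so far: 3
Gen 6: crossing 1x3. Involves strand 1? yes. Count so far: 4
Gen 7: crossing 2x3. Involves strand 1? no. Count so far: 4
Gen 8: crossing 2x1. Involves strand 1? yes. Count so far: 5
Gen 9: crossing 1x2. Involves strand 1? yes. Count so far: 6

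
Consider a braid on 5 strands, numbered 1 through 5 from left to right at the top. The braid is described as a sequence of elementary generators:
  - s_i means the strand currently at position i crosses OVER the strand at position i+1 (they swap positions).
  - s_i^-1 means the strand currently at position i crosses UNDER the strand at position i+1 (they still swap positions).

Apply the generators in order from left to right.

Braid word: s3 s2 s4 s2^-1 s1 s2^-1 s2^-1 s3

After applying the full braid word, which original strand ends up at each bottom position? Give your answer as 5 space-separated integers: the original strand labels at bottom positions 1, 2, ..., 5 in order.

Answer: 2 1 5 4 3

Derivation:
Gen 1 (s3): strand 3 crosses over strand 4. Perm now: [1 2 4 3 5]
Gen 2 (s2): strand 2 crosses over strand 4. Perm now: [1 4 2 3 5]
Gen 3 (s4): strand 3 crosses over strand 5. Perm now: [1 4 2 5 3]
Gen 4 (s2^-1): strand 4 crosses under strand 2. Perm now: [1 2 4 5 3]
Gen 5 (s1): strand 1 crosses over strand 2. Perm now: [2 1 4 5 3]
Gen 6 (s2^-1): strand 1 crosses under strand 4. Perm now: [2 4 1 5 3]
Gen 7 (s2^-1): strand 4 crosses under strand 1. Perm now: [2 1 4 5 3]
Gen 8 (s3): strand 4 crosses over strand 5. Perm now: [2 1 5 4 3]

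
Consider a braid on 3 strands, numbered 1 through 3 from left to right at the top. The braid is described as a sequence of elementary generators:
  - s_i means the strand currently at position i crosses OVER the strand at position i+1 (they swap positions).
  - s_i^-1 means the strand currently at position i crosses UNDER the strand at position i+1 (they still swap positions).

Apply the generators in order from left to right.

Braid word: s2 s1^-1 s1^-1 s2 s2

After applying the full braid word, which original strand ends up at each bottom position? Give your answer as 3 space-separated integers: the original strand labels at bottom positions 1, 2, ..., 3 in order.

Answer: 1 3 2

Derivation:
Gen 1 (s2): strand 2 crosses over strand 3. Perm now: [1 3 2]
Gen 2 (s1^-1): strand 1 crosses under strand 3. Perm now: [3 1 2]
Gen 3 (s1^-1): strand 3 crosses under strand 1. Perm now: [1 3 2]
Gen 4 (s2): strand 3 crosses over strand 2. Perm now: [1 2 3]
Gen 5 (s2): strand 2 crosses over strand 3. Perm now: [1 3 2]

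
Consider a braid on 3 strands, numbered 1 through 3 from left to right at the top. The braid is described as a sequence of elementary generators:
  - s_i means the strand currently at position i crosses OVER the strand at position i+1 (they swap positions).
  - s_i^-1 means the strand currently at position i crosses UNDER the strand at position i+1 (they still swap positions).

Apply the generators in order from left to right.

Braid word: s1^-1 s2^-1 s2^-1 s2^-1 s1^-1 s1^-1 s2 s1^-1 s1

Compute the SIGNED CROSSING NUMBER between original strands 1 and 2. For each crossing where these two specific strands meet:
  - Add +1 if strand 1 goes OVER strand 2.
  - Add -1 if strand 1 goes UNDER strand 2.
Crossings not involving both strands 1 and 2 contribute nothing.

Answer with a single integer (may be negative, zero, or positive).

Gen 1: 1 under 2. Both 1&2? yes. Contrib: -1. Sum: -1
Gen 2: crossing 1x3. Both 1&2? no. Sum: -1
Gen 3: crossing 3x1. Both 1&2? no. Sum: -1
Gen 4: crossing 1x3. Both 1&2? no. Sum: -1
Gen 5: crossing 2x3. Both 1&2? no. Sum: -1
Gen 6: crossing 3x2. Both 1&2? no. Sum: -1
Gen 7: crossing 3x1. Both 1&2? no. Sum: -1
Gen 8: 2 under 1. Both 1&2? yes. Contrib: +1. Sum: 0
Gen 9: 1 over 2. Both 1&2? yes. Contrib: +1. Sum: 1

Answer: 1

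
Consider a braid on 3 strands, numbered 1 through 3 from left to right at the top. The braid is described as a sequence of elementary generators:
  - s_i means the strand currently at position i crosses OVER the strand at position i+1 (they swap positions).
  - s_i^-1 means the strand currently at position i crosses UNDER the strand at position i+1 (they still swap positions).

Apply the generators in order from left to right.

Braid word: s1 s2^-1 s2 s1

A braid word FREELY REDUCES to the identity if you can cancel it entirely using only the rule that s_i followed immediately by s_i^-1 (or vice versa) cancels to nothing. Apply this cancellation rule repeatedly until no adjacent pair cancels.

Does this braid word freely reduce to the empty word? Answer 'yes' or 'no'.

Answer: no

Derivation:
Gen 1 (s1): push. Stack: [s1]
Gen 2 (s2^-1): push. Stack: [s1 s2^-1]
Gen 3 (s2): cancels prior s2^-1. Stack: [s1]
Gen 4 (s1): push. Stack: [s1 s1]
Reduced word: s1 s1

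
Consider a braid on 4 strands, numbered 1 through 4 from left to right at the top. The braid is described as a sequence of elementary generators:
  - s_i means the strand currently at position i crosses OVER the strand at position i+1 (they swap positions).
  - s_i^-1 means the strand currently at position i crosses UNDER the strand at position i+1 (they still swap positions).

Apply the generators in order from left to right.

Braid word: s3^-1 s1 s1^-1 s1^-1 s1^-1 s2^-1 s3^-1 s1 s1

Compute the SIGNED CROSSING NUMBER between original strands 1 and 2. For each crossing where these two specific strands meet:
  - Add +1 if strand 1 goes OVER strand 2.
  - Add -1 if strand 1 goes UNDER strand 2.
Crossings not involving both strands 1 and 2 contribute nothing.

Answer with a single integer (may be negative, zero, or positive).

Answer: 2

Derivation:
Gen 1: crossing 3x4. Both 1&2? no. Sum: 0
Gen 2: 1 over 2. Both 1&2? yes. Contrib: +1. Sum: 1
Gen 3: 2 under 1. Both 1&2? yes. Contrib: +1. Sum: 2
Gen 4: 1 under 2. Both 1&2? yes. Contrib: -1. Sum: 1
Gen 5: 2 under 1. Both 1&2? yes. Contrib: +1. Sum: 2
Gen 6: crossing 2x4. Both 1&2? no. Sum: 2
Gen 7: crossing 2x3. Both 1&2? no. Sum: 2
Gen 8: crossing 1x4. Both 1&2? no. Sum: 2
Gen 9: crossing 4x1. Both 1&2? no. Sum: 2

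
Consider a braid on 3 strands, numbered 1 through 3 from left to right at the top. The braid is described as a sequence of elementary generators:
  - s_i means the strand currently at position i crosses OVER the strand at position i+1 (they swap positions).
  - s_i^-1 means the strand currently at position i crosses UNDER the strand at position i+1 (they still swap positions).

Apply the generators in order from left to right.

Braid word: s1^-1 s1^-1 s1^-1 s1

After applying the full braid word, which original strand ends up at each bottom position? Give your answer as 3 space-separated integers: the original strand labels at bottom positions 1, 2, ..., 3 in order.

Gen 1 (s1^-1): strand 1 crosses under strand 2. Perm now: [2 1 3]
Gen 2 (s1^-1): strand 2 crosses under strand 1. Perm now: [1 2 3]
Gen 3 (s1^-1): strand 1 crosses under strand 2. Perm now: [2 1 3]
Gen 4 (s1): strand 2 crosses over strand 1. Perm now: [1 2 3]

Answer: 1 2 3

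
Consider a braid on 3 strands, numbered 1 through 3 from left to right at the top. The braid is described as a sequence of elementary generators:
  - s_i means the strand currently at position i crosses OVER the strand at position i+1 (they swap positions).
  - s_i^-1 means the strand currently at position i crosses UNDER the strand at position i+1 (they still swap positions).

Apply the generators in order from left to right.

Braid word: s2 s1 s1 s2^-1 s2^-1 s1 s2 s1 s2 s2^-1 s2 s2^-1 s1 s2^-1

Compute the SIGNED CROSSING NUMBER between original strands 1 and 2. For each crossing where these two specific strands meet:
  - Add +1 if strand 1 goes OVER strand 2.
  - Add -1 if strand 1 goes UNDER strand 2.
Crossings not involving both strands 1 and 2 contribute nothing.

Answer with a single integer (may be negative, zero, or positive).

Gen 1: crossing 2x3. Both 1&2? no. Sum: 0
Gen 2: crossing 1x3. Both 1&2? no. Sum: 0
Gen 3: crossing 3x1. Both 1&2? no. Sum: 0
Gen 4: crossing 3x2. Both 1&2? no. Sum: 0
Gen 5: crossing 2x3. Both 1&2? no. Sum: 0
Gen 6: crossing 1x3. Both 1&2? no. Sum: 0
Gen 7: 1 over 2. Both 1&2? yes. Contrib: +1. Sum: 1
Gen 8: crossing 3x2. Both 1&2? no. Sum: 1
Gen 9: crossing 3x1. Both 1&2? no. Sum: 1
Gen 10: crossing 1x3. Both 1&2? no. Sum: 1
Gen 11: crossing 3x1. Both 1&2? no. Sum: 1
Gen 12: crossing 1x3. Both 1&2? no. Sum: 1
Gen 13: crossing 2x3. Both 1&2? no. Sum: 1
Gen 14: 2 under 1. Both 1&2? yes. Contrib: +1. Sum: 2

Answer: 2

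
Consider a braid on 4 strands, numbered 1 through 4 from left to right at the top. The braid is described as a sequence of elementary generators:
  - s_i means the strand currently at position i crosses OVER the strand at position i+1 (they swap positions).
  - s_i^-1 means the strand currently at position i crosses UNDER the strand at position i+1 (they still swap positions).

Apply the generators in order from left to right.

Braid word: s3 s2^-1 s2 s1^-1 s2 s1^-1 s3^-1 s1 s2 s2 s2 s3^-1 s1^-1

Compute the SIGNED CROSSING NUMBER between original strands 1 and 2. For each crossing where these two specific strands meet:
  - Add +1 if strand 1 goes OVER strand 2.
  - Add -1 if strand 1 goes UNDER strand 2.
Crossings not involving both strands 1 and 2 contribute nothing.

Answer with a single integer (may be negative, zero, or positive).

Answer: -1

Derivation:
Gen 1: crossing 3x4. Both 1&2? no. Sum: 0
Gen 2: crossing 2x4. Both 1&2? no. Sum: 0
Gen 3: crossing 4x2. Both 1&2? no. Sum: 0
Gen 4: 1 under 2. Both 1&2? yes. Contrib: -1. Sum: -1
Gen 5: crossing 1x4. Both 1&2? no. Sum: -1
Gen 6: crossing 2x4. Both 1&2? no. Sum: -1
Gen 7: crossing 1x3. Both 1&2? no. Sum: -1
Gen 8: crossing 4x2. Both 1&2? no. Sum: -1
Gen 9: crossing 4x3. Both 1&2? no. Sum: -1
Gen 10: crossing 3x4. Both 1&2? no. Sum: -1
Gen 11: crossing 4x3. Both 1&2? no. Sum: -1
Gen 12: crossing 4x1. Both 1&2? no. Sum: -1
Gen 13: crossing 2x3. Both 1&2? no. Sum: -1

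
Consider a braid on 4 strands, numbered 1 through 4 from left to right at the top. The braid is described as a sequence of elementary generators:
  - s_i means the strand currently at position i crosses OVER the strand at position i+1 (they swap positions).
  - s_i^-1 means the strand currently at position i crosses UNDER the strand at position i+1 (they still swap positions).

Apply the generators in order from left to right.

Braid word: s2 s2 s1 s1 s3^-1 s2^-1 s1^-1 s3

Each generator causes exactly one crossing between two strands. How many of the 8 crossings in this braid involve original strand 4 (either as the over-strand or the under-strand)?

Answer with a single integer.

Gen 1: crossing 2x3. Involves strand 4? no. Count so far: 0
Gen 2: crossing 3x2. Involves strand 4? no. Count so far: 0
Gen 3: crossing 1x2. Involves strand 4? no. Count so far: 0
Gen 4: crossing 2x1. Involves strand 4? no. Count so far: 0
Gen 5: crossing 3x4. Involves strand 4? yes. Count so far: 1
Gen 6: crossing 2x4. Involves strand 4? yes. Count so far: 2
Gen 7: crossing 1x4. Involves strand 4? yes. Count so far: 3
Gen 8: crossing 2x3. Involves strand 4? no. Count so far: 3

Answer: 3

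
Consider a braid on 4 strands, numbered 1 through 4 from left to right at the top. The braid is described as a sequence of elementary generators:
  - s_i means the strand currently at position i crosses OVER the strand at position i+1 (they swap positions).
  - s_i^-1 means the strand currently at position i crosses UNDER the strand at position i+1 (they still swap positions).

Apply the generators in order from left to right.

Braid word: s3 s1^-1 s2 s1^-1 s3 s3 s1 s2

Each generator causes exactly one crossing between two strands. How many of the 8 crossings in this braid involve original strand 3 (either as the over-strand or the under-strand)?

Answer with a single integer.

Answer: 3

Derivation:
Gen 1: crossing 3x4. Involves strand 3? yes. Count so far: 1
Gen 2: crossing 1x2. Involves strand 3? no. Count so far: 1
Gen 3: crossing 1x4. Involves strand 3? no. Count so far: 1
Gen 4: crossing 2x4. Involves strand 3? no. Count so far: 1
Gen 5: crossing 1x3. Involves strand 3? yes. Count so far: 2
Gen 6: crossing 3x1. Involves strand 3? yes. Count so far: 3
Gen 7: crossing 4x2. Involves strand 3? no. Count so far: 3
Gen 8: crossing 4x1. Involves strand 3? no. Count so far: 3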